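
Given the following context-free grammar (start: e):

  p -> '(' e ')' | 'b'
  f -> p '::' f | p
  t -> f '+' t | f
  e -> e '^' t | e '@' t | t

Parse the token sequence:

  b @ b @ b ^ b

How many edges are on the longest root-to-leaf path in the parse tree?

[e [e [e [e [t [f [p b]]]] @ [t [f [p b]]]] @ [t [f [p b]]]] ^ [t [f [p b]]]]

7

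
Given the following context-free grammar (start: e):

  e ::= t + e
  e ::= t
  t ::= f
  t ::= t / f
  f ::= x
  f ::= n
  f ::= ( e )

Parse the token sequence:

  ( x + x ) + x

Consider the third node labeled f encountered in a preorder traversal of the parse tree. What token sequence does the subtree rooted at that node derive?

[e [t [f ( [e [t [f x]] + [e [t [f x]]]] )]] + [e [t [f x]]]]

x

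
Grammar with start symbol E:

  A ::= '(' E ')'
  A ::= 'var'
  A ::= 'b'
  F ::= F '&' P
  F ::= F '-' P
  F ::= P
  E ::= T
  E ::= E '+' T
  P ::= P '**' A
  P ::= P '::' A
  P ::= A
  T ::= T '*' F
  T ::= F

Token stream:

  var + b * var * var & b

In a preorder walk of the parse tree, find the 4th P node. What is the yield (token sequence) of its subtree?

var

[E [E [T [F [P [A var]]]]] + [T [T [T [F [P [A b]]]] * [F [P [A var]]]] * [F [F [P [A var]]] & [P [A b]]]]]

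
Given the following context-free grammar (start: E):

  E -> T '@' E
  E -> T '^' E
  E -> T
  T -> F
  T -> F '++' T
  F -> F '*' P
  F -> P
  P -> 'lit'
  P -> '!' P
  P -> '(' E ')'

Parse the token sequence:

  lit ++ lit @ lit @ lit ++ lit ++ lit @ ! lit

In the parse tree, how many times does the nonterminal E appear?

4

[E [T [F [P lit]] ++ [T [F [P lit]]]] @ [E [T [F [P lit]]] @ [E [T [F [P lit]] ++ [T [F [P lit]] ++ [T [F [P lit]]]]] @ [E [T [F [P ! [P lit]]]]]]]]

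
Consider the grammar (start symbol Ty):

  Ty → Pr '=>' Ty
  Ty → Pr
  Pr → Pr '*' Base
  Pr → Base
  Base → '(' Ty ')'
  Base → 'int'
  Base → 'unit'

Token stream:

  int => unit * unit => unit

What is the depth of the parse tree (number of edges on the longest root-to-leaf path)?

5

[Ty [Pr [Base int]] => [Ty [Pr [Pr [Base unit]] * [Base unit]] => [Ty [Pr [Base unit]]]]]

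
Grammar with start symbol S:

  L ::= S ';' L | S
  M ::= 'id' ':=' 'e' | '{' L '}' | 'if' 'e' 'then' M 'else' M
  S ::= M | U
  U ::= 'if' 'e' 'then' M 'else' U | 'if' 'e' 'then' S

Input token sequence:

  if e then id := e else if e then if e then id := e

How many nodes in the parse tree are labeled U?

[S [U if e then [M id := e] else [U if e then [S [U if e then [S [M id := e]]]]]]]

3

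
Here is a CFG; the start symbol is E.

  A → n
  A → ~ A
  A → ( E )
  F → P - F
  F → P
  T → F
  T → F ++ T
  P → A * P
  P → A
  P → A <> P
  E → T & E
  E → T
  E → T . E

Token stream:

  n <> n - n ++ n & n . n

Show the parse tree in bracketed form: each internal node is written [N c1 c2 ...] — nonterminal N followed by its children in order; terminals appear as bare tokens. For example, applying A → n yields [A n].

[E [T [F [P [A n] <> [P [A n]]] - [F [P [A n]]]] ++ [T [F [P [A n]]]]] & [E [T [F [P [A n]]]] . [E [T [F [P [A n]]]]]]]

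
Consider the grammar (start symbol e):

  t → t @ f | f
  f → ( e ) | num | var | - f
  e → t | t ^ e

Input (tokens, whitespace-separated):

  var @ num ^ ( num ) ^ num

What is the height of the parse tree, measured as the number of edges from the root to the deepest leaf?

7

[e [t [t [f var]] @ [f num]] ^ [e [t [f ( [e [t [f num]]] )]] ^ [e [t [f num]]]]]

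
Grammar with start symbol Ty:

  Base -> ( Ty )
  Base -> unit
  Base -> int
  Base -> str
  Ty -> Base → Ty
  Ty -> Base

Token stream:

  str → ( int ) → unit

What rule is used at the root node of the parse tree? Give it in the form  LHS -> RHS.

Ty -> Base → Ty

[Ty [Base str] → [Ty [Base ( [Ty [Base int]] )] → [Ty [Base unit]]]]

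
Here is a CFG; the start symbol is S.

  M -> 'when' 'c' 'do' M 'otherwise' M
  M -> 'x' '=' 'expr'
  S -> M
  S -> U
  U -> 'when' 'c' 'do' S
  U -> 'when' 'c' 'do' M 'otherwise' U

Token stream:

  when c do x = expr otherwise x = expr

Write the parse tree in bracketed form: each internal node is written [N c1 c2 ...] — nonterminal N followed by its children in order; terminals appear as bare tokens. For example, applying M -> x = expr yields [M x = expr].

[S [M when c do [M x = expr] otherwise [M x = expr]]]

S
M
when c do M otherwise M
when c do x = expr otherwise M
when c do x = expr otherwise x = expr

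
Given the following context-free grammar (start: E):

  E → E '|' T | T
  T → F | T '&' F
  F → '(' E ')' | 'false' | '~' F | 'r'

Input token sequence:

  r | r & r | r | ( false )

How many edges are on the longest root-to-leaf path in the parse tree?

6

[E [E [E [E [T [F r]]] | [T [T [F r]] & [F r]]] | [T [F r]]] | [T [F ( [E [T [F false]]] )]]]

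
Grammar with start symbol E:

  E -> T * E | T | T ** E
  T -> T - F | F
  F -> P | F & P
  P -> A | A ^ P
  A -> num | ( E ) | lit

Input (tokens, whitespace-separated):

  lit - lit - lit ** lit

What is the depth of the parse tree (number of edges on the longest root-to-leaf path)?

[E [T [T [T [F [P [A lit]]]] - [F [P [A lit]]]] - [F [P [A lit]]]] ** [E [T [F [P [A lit]]]]]]

7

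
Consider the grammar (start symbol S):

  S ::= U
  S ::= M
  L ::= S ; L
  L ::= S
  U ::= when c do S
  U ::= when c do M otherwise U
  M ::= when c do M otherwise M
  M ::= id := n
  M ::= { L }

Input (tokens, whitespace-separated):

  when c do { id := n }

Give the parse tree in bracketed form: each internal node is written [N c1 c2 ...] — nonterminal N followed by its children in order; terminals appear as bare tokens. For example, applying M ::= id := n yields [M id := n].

[S [U when c do [S [M { [L [S [M id := n]]] }]]]]

S
U
when c do S
when c do M
when c do { L }
when c do { S }
when c do { M }
when c do { id := n }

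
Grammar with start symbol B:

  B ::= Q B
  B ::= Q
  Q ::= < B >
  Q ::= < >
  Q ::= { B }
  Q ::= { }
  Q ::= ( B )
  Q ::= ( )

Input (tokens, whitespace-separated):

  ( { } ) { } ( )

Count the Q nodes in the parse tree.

[B [Q ( [B [Q { }]] )] [B [Q { }] [B [Q ( )]]]]

4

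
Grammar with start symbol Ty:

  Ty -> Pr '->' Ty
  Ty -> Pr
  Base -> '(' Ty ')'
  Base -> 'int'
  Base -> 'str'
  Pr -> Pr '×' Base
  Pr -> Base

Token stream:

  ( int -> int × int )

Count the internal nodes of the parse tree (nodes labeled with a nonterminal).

[Ty [Pr [Base ( [Ty [Pr [Base int]] -> [Ty [Pr [Pr [Base int]] × [Base int]]]] )]]]

11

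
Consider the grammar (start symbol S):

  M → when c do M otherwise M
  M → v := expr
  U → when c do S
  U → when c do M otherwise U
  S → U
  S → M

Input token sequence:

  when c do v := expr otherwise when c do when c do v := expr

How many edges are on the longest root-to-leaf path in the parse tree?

[S [U when c do [M v := expr] otherwise [U when c do [S [U when c do [S [M v := expr]]]]]]]

7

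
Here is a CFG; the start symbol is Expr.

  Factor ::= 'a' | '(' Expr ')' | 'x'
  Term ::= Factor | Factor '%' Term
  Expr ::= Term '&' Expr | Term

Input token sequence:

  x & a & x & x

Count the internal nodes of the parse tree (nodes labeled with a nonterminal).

12

[Expr [Term [Factor x]] & [Expr [Term [Factor a]] & [Expr [Term [Factor x]] & [Expr [Term [Factor x]]]]]]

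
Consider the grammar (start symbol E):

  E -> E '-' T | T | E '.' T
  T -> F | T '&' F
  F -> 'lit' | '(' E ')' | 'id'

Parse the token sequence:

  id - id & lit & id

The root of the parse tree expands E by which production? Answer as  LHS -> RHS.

E -> E '-' T

[E [E [T [F id]]] - [T [T [T [F id]] & [F lit]] & [F id]]]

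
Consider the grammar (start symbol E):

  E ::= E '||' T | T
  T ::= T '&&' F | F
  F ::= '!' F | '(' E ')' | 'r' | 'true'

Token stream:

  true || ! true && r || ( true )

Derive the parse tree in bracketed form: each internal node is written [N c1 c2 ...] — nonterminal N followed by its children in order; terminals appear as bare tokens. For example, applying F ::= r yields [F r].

[E [E [E [T [F true]]] || [T [T [F ! [F true]]] && [F r]]] || [T [F ( [E [T [F true]]] )]]]

E
E || T
E || T || T
T || T || T
F || T || T
true || T || T
true || T && F || T
true || F && F || T
true || ! F && F || T
true || ! true && F || T
true || ! true && r || T
true || ! true && r || F
true || ! true && r || ( E )
true || ! true && r || ( T )
true || ! true && r || ( F )
true || ! true && r || ( true )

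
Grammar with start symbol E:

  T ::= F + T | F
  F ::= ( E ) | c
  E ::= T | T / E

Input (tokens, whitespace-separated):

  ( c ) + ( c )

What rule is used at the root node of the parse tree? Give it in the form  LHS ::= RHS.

[E [T [F ( [E [T [F c]]] )] + [T [F ( [E [T [F c]]] )]]]]

E ::= T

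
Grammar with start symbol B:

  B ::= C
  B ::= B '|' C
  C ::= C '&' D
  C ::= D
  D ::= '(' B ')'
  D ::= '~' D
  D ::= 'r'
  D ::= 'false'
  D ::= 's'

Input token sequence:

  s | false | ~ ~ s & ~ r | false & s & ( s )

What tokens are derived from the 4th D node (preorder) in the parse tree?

[B [B [B [B [C [D s]]] | [C [D false]]] | [C [C [D ~ [D ~ [D s]]]] & [D ~ [D r]]]] | [C [C [C [D false]] & [D s]] & [D ( [B [C [D s]]] )]]]

~ s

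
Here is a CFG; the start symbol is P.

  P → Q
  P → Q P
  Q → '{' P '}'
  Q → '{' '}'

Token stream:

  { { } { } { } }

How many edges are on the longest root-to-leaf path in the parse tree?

6

[P [Q { [P [Q { }] [P [Q { }] [P [Q { }]]]] }]]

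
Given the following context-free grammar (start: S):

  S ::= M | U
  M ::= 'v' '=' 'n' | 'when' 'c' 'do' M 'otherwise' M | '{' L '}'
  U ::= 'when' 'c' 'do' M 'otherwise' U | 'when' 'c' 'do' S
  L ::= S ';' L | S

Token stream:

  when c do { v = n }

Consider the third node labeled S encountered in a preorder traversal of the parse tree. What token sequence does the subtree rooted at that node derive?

[S [U when c do [S [M { [L [S [M v = n]]] }]]]]

v = n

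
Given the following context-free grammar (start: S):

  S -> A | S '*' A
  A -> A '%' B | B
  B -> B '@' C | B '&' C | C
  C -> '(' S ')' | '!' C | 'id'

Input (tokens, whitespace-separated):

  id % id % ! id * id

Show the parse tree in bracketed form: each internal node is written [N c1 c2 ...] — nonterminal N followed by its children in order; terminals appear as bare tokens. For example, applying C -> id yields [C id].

[S [S [A [A [A [B [C id]]] % [B [C id]]] % [B [C ! [C id]]]]] * [A [B [C id]]]]

S
S * A
A * A
A % B * A
A % B % B * A
B % B % B * A
C % B % B * A
id % B % B * A
id % C % B * A
id % id % B * A
id % id % C * A
id % id % ! C * A
id % id % ! id * A
id % id % ! id * B
id % id % ! id * C
id % id % ! id * id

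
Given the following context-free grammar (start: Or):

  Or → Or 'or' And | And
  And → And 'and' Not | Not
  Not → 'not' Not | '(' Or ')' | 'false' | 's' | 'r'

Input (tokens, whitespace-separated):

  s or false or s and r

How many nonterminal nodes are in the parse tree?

[Or [Or [Or [And [Not s]]] or [And [Not false]]] or [And [And [Not s]] and [Not r]]]

11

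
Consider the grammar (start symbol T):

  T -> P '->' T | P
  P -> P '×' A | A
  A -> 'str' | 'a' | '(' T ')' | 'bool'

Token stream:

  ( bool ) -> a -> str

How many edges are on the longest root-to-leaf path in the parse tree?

6

[T [P [A ( [T [P [A bool]]] )]] -> [T [P [A a]] -> [T [P [A str]]]]]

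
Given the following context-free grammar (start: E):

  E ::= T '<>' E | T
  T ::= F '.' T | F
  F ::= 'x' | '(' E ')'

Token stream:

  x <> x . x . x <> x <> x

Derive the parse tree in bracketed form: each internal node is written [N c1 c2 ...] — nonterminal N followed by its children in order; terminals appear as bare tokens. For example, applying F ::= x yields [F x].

E
T <> E
F <> E
x <> E
x <> T <> E
x <> F . T <> E
x <> x . T <> E
x <> x . F . T <> E
x <> x . x . T <> E
x <> x . x . F <> E
x <> x . x . x <> E
x <> x . x . x <> T <> E
x <> x . x . x <> F <> E
x <> x . x . x <> x <> E
x <> x . x . x <> x <> T
x <> x . x . x <> x <> F
x <> x . x . x <> x <> x

[E [T [F x]] <> [E [T [F x] . [T [F x] . [T [F x]]]] <> [E [T [F x]] <> [E [T [F x]]]]]]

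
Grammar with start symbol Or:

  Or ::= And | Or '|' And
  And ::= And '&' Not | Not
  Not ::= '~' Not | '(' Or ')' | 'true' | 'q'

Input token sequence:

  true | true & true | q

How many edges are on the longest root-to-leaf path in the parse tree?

[Or [Or [Or [And [Not true]]] | [And [And [Not true]] & [Not true]]] | [And [Not q]]]

5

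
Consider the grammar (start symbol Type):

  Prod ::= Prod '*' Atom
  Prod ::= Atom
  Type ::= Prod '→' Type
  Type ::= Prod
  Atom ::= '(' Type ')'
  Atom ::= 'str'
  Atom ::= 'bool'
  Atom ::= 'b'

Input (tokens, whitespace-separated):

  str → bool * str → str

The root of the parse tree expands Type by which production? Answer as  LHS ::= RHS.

Type ::= Prod '→' Type

[Type [Prod [Atom str]] → [Type [Prod [Prod [Atom bool]] * [Atom str]] → [Type [Prod [Atom str]]]]]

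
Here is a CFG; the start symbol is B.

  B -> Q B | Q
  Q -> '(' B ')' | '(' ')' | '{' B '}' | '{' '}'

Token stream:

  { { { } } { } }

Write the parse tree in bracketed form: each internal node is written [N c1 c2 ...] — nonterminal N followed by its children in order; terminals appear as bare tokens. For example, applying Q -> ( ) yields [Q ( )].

B
Q
{ B }
{ Q B }
{ { B } B }
{ { Q } B }
{ { { } } B }
{ { { } } Q }
{ { { } } { } }

[B [Q { [B [Q { [B [Q { }]] }] [B [Q { }]]] }]]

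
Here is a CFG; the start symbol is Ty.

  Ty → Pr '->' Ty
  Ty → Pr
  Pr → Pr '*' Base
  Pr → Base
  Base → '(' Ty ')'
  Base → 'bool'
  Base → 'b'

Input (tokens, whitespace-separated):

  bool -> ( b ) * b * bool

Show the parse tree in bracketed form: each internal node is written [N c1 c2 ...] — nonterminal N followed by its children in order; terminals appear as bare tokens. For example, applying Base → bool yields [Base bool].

Ty
Pr -> Ty
Base -> Ty
bool -> Ty
bool -> Pr
bool -> Pr * Base
bool -> Pr * Base * Base
bool -> Base * Base * Base
bool -> ( Ty ) * Base * Base
bool -> ( Pr ) * Base * Base
bool -> ( Base ) * Base * Base
bool -> ( b ) * Base * Base
bool -> ( b ) * b * Base
bool -> ( b ) * b * bool

[Ty [Pr [Base bool]] -> [Ty [Pr [Pr [Pr [Base ( [Ty [Pr [Base b]]] )]] * [Base b]] * [Base bool]]]]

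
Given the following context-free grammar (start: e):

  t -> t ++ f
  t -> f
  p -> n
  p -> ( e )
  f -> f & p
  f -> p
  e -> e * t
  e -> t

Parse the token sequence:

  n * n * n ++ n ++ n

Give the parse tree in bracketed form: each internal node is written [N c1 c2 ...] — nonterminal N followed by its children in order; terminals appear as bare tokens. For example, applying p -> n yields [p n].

[e [e [e [t [f [p n]]]] * [t [f [p n]]]] * [t [t [t [f [p n]]] ++ [f [p n]]] ++ [f [p n]]]]

e
e * t
e * t * t
t * t * t
f * t * t
p * t * t
n * t * t
n * f * t
n * p * t
n * n * t
n * n * t ++ f
n * n * t ++ f ++ f
n * n * f ++ f ++ f
n * n * p ++ f ++ f
n * n * n ++ f ++ f
n * n * n ++ p ++ f
n * n * n ++ n ++ f
n * n * n ++ n ++ p
n * n * n ++ n ++ n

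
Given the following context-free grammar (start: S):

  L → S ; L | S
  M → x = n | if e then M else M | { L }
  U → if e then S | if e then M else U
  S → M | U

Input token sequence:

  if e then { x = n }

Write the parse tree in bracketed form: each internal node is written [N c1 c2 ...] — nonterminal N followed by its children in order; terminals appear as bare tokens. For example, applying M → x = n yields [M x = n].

S
U
if e then S
if e then M
if e then { L }
if e then { S }
if e then { M }
if e then { x = n }

[S [U if e then [S [M { [L [S [M x = n]]] }]]]]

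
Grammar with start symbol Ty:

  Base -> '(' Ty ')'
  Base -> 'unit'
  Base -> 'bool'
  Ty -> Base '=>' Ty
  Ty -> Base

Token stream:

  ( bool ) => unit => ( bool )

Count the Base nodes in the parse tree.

5

[Ty [Base ( [Ty [Base bool]] )] => [Ty [Base unit] => [Ty [Base ( [Ty [Base bool]] )]]]]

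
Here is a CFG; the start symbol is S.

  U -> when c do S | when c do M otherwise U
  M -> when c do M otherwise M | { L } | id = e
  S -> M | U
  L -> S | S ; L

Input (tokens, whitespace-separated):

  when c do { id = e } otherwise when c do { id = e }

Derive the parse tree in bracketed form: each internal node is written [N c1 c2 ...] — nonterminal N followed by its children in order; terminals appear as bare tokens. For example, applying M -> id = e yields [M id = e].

S
U
when c do M otherwise U
when c do { L } otherwise U
when c do { S } otherwise U
when c do { M } otherwise U
when c do { id = e } otherwise U
when c do { id = e } otherwise when c do S
when c do { id = e } otherwise when c do M
when c do { id = e } otherwise when c do { L }
when c do { id = e } otherwise when c do { S }
when c do { id = e } otherwise when c do { M }
when c do { id = e } otherwise when c do { id = e }

[S [U when c do [M { [L [S [M id = e]]] }] otherwise [U when c do [S [M { [L [S [M id = e]]] }]]]]]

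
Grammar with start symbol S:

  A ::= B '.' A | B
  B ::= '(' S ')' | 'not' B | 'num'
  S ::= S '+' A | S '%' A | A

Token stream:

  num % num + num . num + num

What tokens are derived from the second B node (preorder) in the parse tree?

num

[S [S [S [S [A [B num]]] % [A [B num]]] + [A [B num] . [A [B num]]]] + [A [B num]]]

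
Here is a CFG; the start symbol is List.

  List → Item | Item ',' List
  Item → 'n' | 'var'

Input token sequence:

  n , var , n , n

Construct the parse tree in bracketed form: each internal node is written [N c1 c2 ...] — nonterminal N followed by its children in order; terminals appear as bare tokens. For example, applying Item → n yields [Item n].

[List [Item n] , [List [Item var] , [List [Item n] , [List [Item n]]]]]

List
Item , List
n , List
n , Item , List
n , var , List
n , var , Item , List
n , var , n , List
n , var , n , Item
n , var , n , n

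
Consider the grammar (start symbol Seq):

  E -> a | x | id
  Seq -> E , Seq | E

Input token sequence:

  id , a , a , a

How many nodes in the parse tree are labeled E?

4

[Seq [E id] , [Seq [E a] , [Seq [E a] , [Seq [E a]]]]]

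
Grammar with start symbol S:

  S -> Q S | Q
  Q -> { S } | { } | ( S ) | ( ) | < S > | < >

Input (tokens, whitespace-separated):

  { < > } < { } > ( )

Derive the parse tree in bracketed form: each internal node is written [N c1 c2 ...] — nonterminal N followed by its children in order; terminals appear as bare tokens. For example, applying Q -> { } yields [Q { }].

[S [Q { [S [Q < >]] }] [S [Q < [S [Q { }]] >] [S [Q ( )]]]]

S
Q S
{ S } S
{ Q } S
{ < > } S
{ < > } Q S
{ < > } < S > S
{ < > } < Q > S
{ < > } < { } > S
{ < > } < { } > Q
{ < > } < { } > ( )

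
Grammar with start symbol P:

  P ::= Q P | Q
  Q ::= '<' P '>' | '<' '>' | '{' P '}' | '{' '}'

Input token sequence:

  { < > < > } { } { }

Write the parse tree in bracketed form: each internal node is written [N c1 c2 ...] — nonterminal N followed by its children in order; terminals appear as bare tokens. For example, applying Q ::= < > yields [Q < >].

P
Q P
{ P } P
{ Q P } P
{ < > P } P
{ < > Q } P
{ < > < > } P
{ < > < > } Q P
{ < > < > } { } P
{ < > < > } { } Q
{ < > < > } { } { }

[P [Q { [P [Q < >] [P [Q < >]]] }] [P [Q { }] [P [Q { }]]]]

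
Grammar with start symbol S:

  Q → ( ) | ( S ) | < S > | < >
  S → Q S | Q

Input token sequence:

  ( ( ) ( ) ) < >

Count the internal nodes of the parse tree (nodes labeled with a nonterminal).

[S [Q ( [S [Q ( )] [S [Q ( )]]] )] [S [Q < >]]]

8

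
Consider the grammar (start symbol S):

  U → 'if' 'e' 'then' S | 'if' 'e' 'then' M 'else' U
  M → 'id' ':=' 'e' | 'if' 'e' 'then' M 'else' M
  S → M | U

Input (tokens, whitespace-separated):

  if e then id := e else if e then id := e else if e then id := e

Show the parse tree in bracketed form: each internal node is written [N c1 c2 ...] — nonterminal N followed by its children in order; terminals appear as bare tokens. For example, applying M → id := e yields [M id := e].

S
U
if e then M else U
if e then id := e else U
if e then id := e else if e then M else U
if e then id := e else if e then id := e else U
if e then id := e else if e then id := e else if e then S
if e then id := e else if e then id := e else if e then M
if e then id := e else if e then id := e else if e then id := e

[S [U if e then [M id := e] else [U if e then [M id := e] else [U if e then [S [M id := e]]]]]]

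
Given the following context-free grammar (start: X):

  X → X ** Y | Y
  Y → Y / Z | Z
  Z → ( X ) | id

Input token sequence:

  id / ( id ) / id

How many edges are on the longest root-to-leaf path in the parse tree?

[X [Y [Y [Y [Z id]] / [Z ( [X [Y [Z id]]] )]] / [Z id]]]

7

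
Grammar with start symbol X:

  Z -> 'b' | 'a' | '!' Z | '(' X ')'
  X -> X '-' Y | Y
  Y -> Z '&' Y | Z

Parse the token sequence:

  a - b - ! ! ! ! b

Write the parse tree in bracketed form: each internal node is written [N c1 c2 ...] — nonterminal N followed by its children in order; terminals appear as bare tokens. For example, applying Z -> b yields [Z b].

X
X - Y
X - Y - Y
Y - Y - Y
Z - Y - Y
a - Y - Y
a - Z - Y
a - b - Y
a - b - Z
a - b - ! Z
a - b - ! ! Z
a - b - ! ! ! Z
a - b - ! ! ! ! Z
a - b - ! ! ! ! b

[X [X [X [Y [Z a]]] - [Y [Z b]]] - [Y [Z ! [Z ! [Z ! [Z ! [Z b]]]]]]]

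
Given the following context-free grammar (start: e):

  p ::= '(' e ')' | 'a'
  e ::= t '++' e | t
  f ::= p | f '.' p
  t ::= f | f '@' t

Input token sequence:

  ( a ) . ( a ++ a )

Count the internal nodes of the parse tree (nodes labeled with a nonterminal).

18

[e [t [f [f [p ( [e [t [f [p a]]]] )]] . [p ( [e [t [f [p a]]] ++ [e [t [f [p a]]]]] )]]]]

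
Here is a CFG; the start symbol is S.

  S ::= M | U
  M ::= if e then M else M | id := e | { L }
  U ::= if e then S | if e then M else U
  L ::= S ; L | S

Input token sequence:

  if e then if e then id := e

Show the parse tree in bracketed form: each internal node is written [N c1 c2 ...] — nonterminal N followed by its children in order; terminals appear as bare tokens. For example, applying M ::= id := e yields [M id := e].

S
U
if e then S
if e then U
if e then if e then S
if e then if e then M
if e then if e then id := e

[S [U if e then [S [U if e then [S [M id := e]]]]]]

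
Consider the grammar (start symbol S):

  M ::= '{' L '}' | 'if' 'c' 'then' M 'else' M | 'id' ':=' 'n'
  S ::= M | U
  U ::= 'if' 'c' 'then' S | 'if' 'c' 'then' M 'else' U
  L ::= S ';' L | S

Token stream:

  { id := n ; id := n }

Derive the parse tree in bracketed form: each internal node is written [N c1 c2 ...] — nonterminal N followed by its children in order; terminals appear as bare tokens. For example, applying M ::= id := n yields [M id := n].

[S [M { [L [S [M id := n]] ; [L [S [M id := n]]]] }]]

S
M
{ L }
{ S ; L }
{ M ; L }
{ id := n ; L }
{ id := n ; S }
{ id := n ; M }
{ id := n ; id := n }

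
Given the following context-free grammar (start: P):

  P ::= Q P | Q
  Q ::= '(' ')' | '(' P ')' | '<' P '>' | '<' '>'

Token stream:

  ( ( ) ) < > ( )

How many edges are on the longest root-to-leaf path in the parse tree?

[P [Q ( [P [Q ( )]] )] [P [Q < >] [P [Q ( )]]]]

4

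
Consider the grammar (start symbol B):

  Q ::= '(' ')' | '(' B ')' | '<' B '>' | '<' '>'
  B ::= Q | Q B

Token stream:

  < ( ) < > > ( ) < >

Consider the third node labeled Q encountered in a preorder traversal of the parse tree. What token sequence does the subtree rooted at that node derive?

[B [Q < [B [Q ( )] [B [Q < >]]] >] [B [Q ( )] [B [Q < >]]]]

< >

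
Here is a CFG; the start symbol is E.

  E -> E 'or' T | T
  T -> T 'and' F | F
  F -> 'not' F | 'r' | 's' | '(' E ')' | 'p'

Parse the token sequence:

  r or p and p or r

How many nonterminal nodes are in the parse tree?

[E [E [E [T [F r]]] or [T [T [F p]] and [F p]]] or [T [F r]]]

11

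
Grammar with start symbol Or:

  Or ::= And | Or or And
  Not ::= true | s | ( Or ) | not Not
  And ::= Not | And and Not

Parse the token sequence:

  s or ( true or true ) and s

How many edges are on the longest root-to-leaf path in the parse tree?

[Or [Or [And [Not s]]] or [And [And [Not ( [Or [Or [And [Not true]]] or [And [Not true]]] )]] and [Not s]]]

8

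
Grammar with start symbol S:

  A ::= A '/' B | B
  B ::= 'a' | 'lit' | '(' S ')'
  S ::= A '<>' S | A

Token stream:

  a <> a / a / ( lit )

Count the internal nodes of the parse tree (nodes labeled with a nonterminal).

13

[S [A [B a]] <> [S [A [A [A [B a]] / [B a]] / [B ( [S [A [B lit]]] )]]]]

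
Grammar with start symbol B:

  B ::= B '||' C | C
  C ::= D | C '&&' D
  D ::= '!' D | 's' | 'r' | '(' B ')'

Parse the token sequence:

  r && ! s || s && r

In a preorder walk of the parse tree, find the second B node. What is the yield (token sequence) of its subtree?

[B [B [C [C [D r]] && [D ! [D s]]]] || [C [C [D s]] && [D r]]]

r && ! s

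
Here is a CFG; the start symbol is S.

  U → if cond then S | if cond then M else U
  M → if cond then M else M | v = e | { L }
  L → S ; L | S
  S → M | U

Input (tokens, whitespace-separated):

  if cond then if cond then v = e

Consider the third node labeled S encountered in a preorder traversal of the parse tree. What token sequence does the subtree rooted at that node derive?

v = e

[S [U if cond then [S [U if cond then [S [M v = e]]]]]]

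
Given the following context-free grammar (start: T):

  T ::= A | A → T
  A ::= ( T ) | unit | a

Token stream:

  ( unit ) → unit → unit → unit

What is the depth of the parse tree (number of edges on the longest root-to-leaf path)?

5

[T [A ( [T [A unit]] )] → [T [A unit] → [T [A unit] → [T [A unit]]]]]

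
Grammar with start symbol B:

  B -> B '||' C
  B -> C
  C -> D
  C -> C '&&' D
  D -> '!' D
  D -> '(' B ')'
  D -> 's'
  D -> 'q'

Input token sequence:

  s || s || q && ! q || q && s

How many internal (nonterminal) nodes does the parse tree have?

17

[B [B [B [B [C [D s]]] || [C [D s]]] || [C [C [D q]] && [D ! [D q]]]] || [C [C [D q]] && [D s]]]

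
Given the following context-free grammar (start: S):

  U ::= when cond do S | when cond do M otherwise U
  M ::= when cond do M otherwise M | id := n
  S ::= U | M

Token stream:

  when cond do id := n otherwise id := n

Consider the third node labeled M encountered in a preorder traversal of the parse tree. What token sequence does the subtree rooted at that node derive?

id := n

[S [M when cond do [M id := n] otherwise [M id := n]]]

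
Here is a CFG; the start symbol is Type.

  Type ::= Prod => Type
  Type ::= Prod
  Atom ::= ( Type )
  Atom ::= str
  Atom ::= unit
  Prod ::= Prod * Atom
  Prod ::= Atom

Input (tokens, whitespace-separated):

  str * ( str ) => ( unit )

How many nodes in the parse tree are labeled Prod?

5

[Type [Prod [Prod [Atom str]] * [Atom ( [Type [Prod [Atom str]]] )]] => [Type [Prod [Atom ( [Type [Prod [Atom unit]]] )]]]]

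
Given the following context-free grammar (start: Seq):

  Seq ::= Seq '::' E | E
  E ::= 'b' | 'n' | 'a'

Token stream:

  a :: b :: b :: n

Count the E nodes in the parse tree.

[Seq [Seq [Seq [Seq [E a]] :: [E b]] :: [E b]] :: [E n]]

4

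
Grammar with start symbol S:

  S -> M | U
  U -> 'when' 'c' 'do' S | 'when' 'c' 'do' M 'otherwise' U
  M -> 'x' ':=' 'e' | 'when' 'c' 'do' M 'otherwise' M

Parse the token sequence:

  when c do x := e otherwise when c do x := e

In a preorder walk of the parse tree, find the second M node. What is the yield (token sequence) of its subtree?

[S [U when c do [M x := e] otherwise [U when c do [S [M x := e]]]]]

x := e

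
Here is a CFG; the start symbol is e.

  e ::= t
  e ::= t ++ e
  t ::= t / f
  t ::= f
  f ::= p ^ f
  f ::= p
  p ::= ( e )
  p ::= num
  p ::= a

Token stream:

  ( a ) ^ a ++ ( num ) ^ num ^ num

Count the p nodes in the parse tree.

7

[e [t [f [p ( [e [t [f [p a]]]] )] ^ [f [p a]]]] ++ [e [t [f [p ( [e [t [f [p num]]]] )] ^ [f [p num] ^ [f [p num]]]]]]]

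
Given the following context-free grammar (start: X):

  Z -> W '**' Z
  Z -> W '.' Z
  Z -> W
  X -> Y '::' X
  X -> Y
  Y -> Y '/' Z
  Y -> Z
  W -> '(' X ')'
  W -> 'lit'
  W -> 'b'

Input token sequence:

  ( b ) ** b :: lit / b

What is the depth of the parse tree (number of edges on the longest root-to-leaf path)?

8

[X [Y [Z [W ( [X [Y [Z [W b]]]] )] ** [Z [W b]]]] :: [X [Y [Y [Z [W lit]]] / [Z [W b]]]]]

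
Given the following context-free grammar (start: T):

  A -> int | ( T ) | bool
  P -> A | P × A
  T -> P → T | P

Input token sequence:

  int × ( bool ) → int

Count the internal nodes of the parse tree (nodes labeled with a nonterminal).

[T [P [P [A int]] × [A ( [T [P [A bool]]] )]] → [T [P [A int]]]]

11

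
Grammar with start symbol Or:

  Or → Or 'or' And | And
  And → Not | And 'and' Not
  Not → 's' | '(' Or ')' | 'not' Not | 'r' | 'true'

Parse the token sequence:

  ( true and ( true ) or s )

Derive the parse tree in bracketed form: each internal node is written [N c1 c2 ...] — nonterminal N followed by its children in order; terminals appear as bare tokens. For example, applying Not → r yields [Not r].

Or
And
Not
( Or )
( Or or And )
( And or And )
( And and Not or And )
( Not and Not or And )
( true and Not or And )
( true and ( Or ) or And )
( true and ( And ) or And )
( true and ( Not ) or And )
( true and ( true ) or And )
( true and ( true ) or Not )
( true and ( true ) or s )

[Or [And [Not ( [Or [Or [And [And [Not true]] and [Not ( [Or [And [Not true]]] )]]] or [And [Not s]]] )]]]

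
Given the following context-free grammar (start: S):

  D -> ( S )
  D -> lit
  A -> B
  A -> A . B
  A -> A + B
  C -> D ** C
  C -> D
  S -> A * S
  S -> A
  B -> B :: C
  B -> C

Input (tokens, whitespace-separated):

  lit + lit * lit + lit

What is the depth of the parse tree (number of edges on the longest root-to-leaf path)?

7

[S [A [A [B [C [D lit]]]] + [B [C [D lit]]]] * [S [A [A [B [C [D lit]]]] + [B [C [D lit]]]]]]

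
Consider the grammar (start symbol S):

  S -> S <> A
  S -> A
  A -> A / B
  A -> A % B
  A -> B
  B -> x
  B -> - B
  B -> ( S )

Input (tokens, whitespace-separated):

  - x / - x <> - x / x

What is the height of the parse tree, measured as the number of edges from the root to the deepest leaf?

6

[S [S [A [A [B - [B x]]] / [B - [B x]]]] <> [A [A [B - [B x]]] / [B x]]]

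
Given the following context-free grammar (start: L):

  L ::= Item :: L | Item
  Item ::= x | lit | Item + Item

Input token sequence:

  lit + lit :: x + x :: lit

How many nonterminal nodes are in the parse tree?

10

[L [Item [Item lit] + [Item lit]] :: [L [Item [Item x] + [Item x]] :: [L [Item lit]]]]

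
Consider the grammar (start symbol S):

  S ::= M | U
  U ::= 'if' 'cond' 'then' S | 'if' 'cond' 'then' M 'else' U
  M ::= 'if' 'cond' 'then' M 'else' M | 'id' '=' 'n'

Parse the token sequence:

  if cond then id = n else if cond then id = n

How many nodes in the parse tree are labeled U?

[S [U if cond then [M id = n] else [U if cond then [S [M id = n]]]]]

2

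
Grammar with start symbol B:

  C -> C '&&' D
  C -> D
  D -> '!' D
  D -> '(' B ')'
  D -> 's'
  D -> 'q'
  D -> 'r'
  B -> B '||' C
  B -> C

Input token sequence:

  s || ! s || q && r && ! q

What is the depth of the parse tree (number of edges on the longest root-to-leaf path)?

[B [B [B [C [D s]]] || [C [D ! [D s]]]] || [C [C [C [D q]] && [D r]] && [D ! [D q]]]]

5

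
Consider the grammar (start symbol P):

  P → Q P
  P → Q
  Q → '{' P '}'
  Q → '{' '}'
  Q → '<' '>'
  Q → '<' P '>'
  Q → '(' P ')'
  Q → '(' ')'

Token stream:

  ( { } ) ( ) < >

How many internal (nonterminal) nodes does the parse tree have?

[P [Q ( [P [Q { }]] )] [P [Q ( )] [P [Q < >]]]]

8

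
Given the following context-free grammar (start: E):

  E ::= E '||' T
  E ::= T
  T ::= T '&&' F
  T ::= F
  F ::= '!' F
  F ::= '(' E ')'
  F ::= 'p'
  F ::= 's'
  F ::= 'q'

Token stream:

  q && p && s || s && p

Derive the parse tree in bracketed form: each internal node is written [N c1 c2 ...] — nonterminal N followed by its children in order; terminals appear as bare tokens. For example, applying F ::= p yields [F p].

E
E || T
T || T
T && F || T
T && F && F || T
F && F && F || T
q && F && F || T
q && p && F || T
q && p && s || T
q && p && s || T && F
q && p && s || F && F
q && p && s || s && F
q && p && s || s && p

[E [E [T [T [T [F q]] && [F p]] && [F s]]] || [T [T [F s]] && [F p]]]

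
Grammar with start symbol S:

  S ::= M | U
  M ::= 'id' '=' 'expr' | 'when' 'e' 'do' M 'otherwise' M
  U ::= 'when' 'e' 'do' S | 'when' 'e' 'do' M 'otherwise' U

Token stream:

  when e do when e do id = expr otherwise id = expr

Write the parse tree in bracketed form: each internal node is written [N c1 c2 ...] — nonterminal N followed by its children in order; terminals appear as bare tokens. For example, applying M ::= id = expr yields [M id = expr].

S
U
when e do S
when e do M
when e do when e do M otherwise M
when e do when e do id = expr otherwise M
when e do when e do id = expr otherwise id = expr

[S [U when e do [S [M when e do [M id = expr] otherwise [M id = expr]]]]]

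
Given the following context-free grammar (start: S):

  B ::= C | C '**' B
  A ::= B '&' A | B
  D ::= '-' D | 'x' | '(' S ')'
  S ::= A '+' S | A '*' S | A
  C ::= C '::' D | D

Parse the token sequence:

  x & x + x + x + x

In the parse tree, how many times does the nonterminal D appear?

5

[S [A [B [C [D x]]] & [A [B [C [D x]]]]] + [S [A [B [C [D x]]]] + [S [A [B [C [D x]]]] + [S [A [B [C [D x]]]]]]]]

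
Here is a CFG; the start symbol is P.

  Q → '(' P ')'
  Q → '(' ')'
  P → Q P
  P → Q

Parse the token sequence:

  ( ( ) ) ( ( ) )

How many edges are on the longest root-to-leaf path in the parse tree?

[P [Q ( [P [Q ( )]] )] [P [Q ( [P [Q ( )]] )]]]

5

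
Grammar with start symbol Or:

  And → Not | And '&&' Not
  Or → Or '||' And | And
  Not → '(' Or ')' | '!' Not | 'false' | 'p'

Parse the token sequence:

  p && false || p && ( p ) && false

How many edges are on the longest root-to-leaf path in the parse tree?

7

[Or [Or [And [And [Not p]] && [Not false]]] || [And [And [And [Not p]] && [Not ( [Or [And [Not p]]] )]] && [Not false]]]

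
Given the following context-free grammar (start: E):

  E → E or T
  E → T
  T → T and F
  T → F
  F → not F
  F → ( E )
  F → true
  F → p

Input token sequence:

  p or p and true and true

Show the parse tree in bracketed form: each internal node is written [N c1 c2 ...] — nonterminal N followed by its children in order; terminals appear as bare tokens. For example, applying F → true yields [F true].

[E [E [T [F p]]] or [T [T [T [F p]] and [F true]] and [F true]]]

E
E or T
T or T
F or T
p or T
p or T and F
p or T and F and F
p or F and F and F
p or p and F and F
p or p and true and F
p or p and true and true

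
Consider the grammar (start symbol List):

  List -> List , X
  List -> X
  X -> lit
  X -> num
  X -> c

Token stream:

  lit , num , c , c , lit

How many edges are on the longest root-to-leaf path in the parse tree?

6

[List [List [List [List [List [X lit]] , [X num]] , [X c]] , [X c]] , [X lit]]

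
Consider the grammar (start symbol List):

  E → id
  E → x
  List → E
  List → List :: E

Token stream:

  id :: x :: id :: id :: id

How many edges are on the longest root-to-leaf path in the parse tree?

6

[List [List [List [List [List [E id]] :: [E x]] :: [E id]] :: [E id]] :: [E id]]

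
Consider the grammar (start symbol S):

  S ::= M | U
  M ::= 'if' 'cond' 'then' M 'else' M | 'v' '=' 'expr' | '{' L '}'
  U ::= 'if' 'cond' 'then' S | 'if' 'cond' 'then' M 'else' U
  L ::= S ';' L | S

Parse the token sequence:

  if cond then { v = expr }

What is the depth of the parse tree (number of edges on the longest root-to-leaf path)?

[S [U if cond then [S [M { [L [S [M v = expr]]] }]]]]

7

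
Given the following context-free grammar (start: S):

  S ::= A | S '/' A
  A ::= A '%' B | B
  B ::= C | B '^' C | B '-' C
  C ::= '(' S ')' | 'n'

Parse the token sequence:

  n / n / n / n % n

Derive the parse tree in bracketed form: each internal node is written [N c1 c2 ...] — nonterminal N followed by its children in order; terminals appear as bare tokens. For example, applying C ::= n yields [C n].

[S [S [S [S [A [B [C n]]]] / [A [B [C n]]]] / [A [B [C n]]]] / [A [A [B [C n]]] % [B [C n]]]]

S
S / A
S / A / A
S / A / A / A
A / A / A / A
B / A / A / A
C / A / A / A
n / A / A / A
n / B / A / A
n / C / A / A
n / n / A / A
n / n / B / A
n / n / C / A
n / n / n / A
n / n / n / A % B
n / n / n / B % B
n / n / n / C % B
n / n / n / n % B
n / n / n / n % C
n / n / n / n % n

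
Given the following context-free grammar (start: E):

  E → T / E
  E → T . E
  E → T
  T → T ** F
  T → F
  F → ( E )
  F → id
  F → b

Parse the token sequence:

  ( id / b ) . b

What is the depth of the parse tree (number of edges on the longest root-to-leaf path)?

[E [T [F ( [E [T [F id]] / [E [T [F b]]]] )]] . [E [T [F b]]]]

7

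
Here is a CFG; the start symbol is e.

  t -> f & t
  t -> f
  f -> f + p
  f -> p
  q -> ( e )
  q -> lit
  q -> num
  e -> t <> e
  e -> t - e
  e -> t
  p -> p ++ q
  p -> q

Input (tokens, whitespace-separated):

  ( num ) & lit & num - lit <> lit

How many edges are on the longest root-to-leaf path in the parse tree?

[e [t [f [p [q ( [e [t [f [p [q num]]]]] )]]] & [t [f [p [q lit]]] & [t [f [p [q num]]]]]] - [e [t [f [p [q lit]]]] <> [e [t [f [p [q lit]]]]]]]

10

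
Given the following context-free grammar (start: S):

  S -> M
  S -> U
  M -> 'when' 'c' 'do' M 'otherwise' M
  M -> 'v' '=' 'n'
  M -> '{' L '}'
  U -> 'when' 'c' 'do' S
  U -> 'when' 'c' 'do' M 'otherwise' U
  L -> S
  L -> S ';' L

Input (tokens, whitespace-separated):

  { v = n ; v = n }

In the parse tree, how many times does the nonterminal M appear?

[S [M { [L [S [M v = n]] ; [L [S [M v = n]]]] }]]

3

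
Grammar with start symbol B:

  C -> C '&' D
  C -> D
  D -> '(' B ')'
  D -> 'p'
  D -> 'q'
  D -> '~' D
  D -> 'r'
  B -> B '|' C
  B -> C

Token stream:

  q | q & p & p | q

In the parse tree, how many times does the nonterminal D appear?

5

[B [B [B [C [D q]]] | [C [C [C [D q]] & [D p]] & [D p]]] | [C [D q]]]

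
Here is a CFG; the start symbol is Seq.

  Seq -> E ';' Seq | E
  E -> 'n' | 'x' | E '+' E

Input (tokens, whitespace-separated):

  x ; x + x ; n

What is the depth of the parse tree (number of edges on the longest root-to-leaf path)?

4

[Seq [E x] ; [Seq [E [E x] + [E x]] ; [Seq [E n]]]]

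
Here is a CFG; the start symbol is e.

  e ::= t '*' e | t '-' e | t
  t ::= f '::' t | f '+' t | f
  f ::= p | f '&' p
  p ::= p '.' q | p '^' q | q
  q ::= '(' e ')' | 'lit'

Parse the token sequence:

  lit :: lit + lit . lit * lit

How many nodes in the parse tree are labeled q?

[e [t [f [p [q lit]]] :: [t [f [p [q lit]]] + [t [f [p [p [q lit]] . [q lit]]]]]] * [e [t [f [p [q lit]]]]]]

5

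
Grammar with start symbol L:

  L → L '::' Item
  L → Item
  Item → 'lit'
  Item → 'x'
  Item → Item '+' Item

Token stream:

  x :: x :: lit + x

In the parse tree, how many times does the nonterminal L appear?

3

[L [L [L [Item x]] :: [Item x]] :: [Item [Item lit] + [Item x]]]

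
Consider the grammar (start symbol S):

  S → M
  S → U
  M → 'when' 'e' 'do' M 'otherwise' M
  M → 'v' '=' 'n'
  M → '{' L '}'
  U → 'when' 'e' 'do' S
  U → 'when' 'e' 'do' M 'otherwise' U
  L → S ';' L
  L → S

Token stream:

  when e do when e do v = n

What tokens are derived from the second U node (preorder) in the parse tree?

[S [U when e do [S [U when e do [S [M v = n]]]]]]

when e do v = n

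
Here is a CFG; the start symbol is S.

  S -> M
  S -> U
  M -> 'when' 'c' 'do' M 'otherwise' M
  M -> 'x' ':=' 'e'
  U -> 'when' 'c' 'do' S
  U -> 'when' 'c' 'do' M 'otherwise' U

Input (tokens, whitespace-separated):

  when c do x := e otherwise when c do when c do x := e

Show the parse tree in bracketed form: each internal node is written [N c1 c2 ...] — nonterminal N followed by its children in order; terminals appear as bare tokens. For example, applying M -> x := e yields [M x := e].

[S [U when c do [M x := e] otherwise [U when c do [S [U when c do [S [M x := e]]]]]]]

S
U
when c do M otherwise U
when c do x := e otherwise U
when c do x := e otherwise when c do S
when c do x := e otherwise when c do U
when c do x := e otherwise when c do when c do S
when c do x := e otherwise when c do when c do M
when c do x := e otherwise when c do when c do x := e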